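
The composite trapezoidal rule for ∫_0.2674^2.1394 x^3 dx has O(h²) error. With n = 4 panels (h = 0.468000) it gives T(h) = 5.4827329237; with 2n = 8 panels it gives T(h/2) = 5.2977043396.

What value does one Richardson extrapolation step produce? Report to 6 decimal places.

Method order is 2; weight 2^2 = 4.
A(h/2) − A(h) = 5.2977043396 − 5.4827329237 = -0.1850285841
Correction (A(h/2) − A(h))/(4 − 1) = (-0.1850285841)/3 = -0.0616761947
R = 5.2977043396 − 0.0616761947 = 5.2360281449
Correction |R − A(h/2)| = 6.168e-02; gap |A(h/2) − A(h)| = 1.850e-01.

5.236028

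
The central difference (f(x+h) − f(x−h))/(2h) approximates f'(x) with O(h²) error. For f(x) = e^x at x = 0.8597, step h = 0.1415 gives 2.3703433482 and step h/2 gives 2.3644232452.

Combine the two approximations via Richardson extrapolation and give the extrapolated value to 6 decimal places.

With r = 2 the leading error scales as h^2, so the weight is 2^2 = 4.
2^2*A(h/2) = 9.4576929808; minus A(h) gives 7.0873496326.
Divide by 2^2 − 1 = 3.
7.0873496326 ÷ 3 = 2.3624498775

2.362450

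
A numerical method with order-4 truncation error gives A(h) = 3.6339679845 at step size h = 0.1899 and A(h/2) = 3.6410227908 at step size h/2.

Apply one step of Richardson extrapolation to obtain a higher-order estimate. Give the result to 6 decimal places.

3.641493

Leading term ∝ h^4; use weight 16 = 2^4.
16*3.6410227908 − 3.6339679845 = 54.6223966683
54.6223966683 ÷ 15 = 3.6414931112
Correction |R − A(h/2)| = 4.703e-04; gap |A(h/2) − A(h)| = 7.055e-03.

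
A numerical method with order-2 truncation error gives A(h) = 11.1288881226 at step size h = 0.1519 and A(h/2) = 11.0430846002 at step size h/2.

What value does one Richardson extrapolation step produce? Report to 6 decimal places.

The method has order 2: 2^2 = 4.
Top: 4(11.0430846002) − (11.1288881226) = 33.0434502782
Extrapolated: 33.0434502782 / 3 = 11.0144834261

11.014483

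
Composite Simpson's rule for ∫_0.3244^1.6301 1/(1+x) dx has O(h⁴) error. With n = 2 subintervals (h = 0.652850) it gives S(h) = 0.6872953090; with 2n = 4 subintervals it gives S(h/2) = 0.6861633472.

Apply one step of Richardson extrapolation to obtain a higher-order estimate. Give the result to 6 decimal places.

With r = 4 the leading error scales as h^4, so the weight is 2^4 = 16.
Numerator 16*A(h/2) − A(h) = 16*0.6861633472 − 0.6872953090 = 10.2913182462
Denominator 16 − 1 = 15.
So the Richardson estimate is 0.6860878831.
Gap between inputs: 1.132e-03; correction applied: −0.0000754641.

0.686088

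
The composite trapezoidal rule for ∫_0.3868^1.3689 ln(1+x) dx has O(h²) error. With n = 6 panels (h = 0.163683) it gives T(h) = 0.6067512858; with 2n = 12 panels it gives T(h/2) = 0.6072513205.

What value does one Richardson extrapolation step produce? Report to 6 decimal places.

r = 2, so 2^r = 4.
Difference of the inputs: 0.6072513205 − 0.6067512858 = 0.0005000347
Divide by 2^2 − 1 = 3: 0.0005000347/3 = 0.0001666782
R = A(h/2) + (A(h/2) − A(h))/3 = 0.6072513205 + 0.0001666782 = 0.6074179987
Shift from A(h/2): +0.0001666782.

0.607418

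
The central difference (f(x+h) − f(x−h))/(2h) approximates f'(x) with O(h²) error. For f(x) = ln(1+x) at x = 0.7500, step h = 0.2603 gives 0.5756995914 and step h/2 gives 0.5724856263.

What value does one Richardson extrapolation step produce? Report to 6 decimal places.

0.571414

r = 2, so 2^r = 4.
4·0.5724856263 − 0.5756995914 = 1.7142429138
Denominator 4 − 1 = 3.
1.7142429138 ÷ 3 = 0.5714143046
Shift from A(h/2): −0.0010713217.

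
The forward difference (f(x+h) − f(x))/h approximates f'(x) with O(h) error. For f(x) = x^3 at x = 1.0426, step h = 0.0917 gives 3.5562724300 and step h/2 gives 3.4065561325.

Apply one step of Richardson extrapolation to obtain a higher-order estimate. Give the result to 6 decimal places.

r = 1, so 2^r = 2.
Numerator 2 × A(h/2) − A(h) = 2 × 3.4065561325 − 3.5562724300 = 3.2568398350
Divide by 2^1 − 1 = 1.
So the Richardson estimate is 3.2568398350.
Gap between inputs: 1.497e-01; correction applied: −0.1497162975.

3.256840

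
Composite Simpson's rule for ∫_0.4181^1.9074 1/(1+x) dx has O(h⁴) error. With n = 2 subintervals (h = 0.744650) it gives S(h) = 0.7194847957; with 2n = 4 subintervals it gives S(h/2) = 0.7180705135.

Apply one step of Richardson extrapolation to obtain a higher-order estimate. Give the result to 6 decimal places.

0.717976

Error is O(h^4); halving h shrinks it by 2^4 = 16.
Weighted: 11.4891282160 − 0.7194847957 = 10.7696434203
Denominator 16 − 1 = 15.
Result: 0.7179762280
Gap between inputs: 1.414e-03; correction applied: −0.0000942855.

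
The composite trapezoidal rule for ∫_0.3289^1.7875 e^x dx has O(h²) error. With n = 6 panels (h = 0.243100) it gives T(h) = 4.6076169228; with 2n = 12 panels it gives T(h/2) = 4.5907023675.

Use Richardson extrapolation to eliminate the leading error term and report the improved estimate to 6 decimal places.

r = 2: numerator weight 4, denominator 3.
4*4.5907023675 − 4.6076169228 = 13.7551925472
R = 13.7551925472/3 = 4.5850641824

4.585064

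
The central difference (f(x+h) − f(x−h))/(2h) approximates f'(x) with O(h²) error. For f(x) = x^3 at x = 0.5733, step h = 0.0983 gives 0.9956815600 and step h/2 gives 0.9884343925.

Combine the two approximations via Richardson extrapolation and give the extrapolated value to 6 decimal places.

0.986019

Method order is 2; weight 2^2 = 4.
A(h/2) − A(h) = 0.9884343925 − 0.9956815600 = -0.0072471675
Correction (A(h/2) − A(h))/(4 − 1) = (-0.0072471675)/3 = -0.0024157225
R = 0.9884343925 − 0.0024157225 = 0.9860186700
Correction |R − A(h/2)| = 2.416e-03; gap |A(h/2) − A(h)| = 7.247e-03.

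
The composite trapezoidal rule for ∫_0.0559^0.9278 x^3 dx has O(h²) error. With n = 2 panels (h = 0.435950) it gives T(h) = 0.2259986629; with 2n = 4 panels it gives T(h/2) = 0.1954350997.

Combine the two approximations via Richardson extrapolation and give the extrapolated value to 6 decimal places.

With r = 2 the leading error scales as h^2, so the weight is 2^2 = 4.
Top: 4(0.1954350997) − (0.2259986629) = 0.5557417359
R = 0.5557417359/3 = 0.1852472453
Shift from A(h/2): −0.0101878544.

0.185247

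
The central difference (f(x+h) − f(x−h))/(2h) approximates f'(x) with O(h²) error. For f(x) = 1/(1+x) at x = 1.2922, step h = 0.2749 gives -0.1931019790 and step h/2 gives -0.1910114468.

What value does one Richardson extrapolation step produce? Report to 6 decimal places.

Order 2 gives 2^r = 4 and 2^r − 1 = 3.
Top: 4(-0.1910114468) − (-0.1931019790) = -0.5709438082
(-0.5709438082) ÷ 3 = -0.1903146027

-0.190315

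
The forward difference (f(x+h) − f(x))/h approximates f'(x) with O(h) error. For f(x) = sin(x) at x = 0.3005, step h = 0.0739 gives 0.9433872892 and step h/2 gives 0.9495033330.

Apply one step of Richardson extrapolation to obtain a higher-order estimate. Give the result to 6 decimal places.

Order 1 gives 2^r = 2 and 2^r − 1 = 1.
2·0.9495033330 = 1.8990066660; subtract 0.9433872892 → 0.9556193768
Extrapolated: 0.9556193768 / 1 = 0.9556193768

0.955619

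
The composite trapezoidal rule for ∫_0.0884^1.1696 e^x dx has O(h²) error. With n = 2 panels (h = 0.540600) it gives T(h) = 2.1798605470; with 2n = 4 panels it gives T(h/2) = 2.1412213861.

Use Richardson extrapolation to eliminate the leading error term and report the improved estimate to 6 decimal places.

2.128342

The method has order 2: 2^2 = 4.
Numerator 4*A(h/2) − A(h) = 4*2.1412213861 − 2.1798605470 = 6.3850249974
Denominator 4 − 1 = 3.
Extrapolated: 6.3850249974 / 3 = 2.1283416658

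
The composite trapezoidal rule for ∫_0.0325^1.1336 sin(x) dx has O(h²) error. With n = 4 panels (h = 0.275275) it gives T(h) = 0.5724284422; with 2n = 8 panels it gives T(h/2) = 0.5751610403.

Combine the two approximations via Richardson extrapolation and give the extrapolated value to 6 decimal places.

0.576072

Order 2 gives 2^r = 4 and 2^r − 1 = 3.
2^2·A(h/2) = 2.3006441612; minus A(h) gives 1.7282157190.
Denominator 4 − 1 = 3.
(4·0.5751610403 − 0.5724284422)/(4 − 1) = 0.5760719063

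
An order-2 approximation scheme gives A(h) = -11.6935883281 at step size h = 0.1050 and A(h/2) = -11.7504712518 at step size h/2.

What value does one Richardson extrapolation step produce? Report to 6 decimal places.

-11.769432

r = 2: numerator weight 4, denominator 3.
Top: 4(-11.7504712518) − (-11.6935883281) = -35.3082966791
Denominator 4 − 1 = 3.
(-35.3082966791) ÷ 3 = -11.7694322264
Correction |R − A(h/2)| = 1.896e-02; gap |A(h/2) − A(h)| = 5.688e-02.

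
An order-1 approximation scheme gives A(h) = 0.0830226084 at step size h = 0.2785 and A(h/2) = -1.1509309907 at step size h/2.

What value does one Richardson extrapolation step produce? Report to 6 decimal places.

-2.384885

With r = 1 the leading error scales as h^1, so the weight is 2^1 = 2.
Weighted: (-2.3018619814) − 0.0830226084 = -2.3848845898
Extrapolated: (-2.3848845898) / 1 = -2.3848845898
Shift from A(h/2): −1.2339535991.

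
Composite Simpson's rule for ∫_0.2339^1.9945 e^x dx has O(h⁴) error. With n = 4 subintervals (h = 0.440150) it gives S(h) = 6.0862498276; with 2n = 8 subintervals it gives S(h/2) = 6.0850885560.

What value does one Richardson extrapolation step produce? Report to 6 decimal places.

Leading term ∝ h^4; use weight 16 = 2^4.
Weighted: 97.3614168960 − 6.0862498276 = 91.2751670684
Divide by 2^4 − 1 = 15.
Extrapolated: 91.2751670684 / 15 = 6.0850111379
Gap between inputs: 1.161e-03; correction applied: −0.0000774181.

6.085011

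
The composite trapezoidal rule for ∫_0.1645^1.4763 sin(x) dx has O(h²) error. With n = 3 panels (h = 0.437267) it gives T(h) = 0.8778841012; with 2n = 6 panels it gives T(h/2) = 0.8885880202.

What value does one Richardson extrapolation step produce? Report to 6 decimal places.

r = 2: numerator weight 4, denominator 3.
Numerator 4*A(h/2) − A(h) = 4*0.8885880202 − 0.8778841012 = 2.6764679796
Denominator 4 − 1 = 3.
So the Richardson estimate is 0.8921559932.

0.892156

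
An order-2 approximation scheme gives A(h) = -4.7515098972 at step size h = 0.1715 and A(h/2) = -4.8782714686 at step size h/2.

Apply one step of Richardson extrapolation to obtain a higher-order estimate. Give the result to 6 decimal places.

The method has order 2: 2^2 = 4.
4×(-4.8782714686) = -19.5130858744; (-19.5130858744) − (-4.7515098972) = -14.7615759772
(4×(-4.8782714686) − (-4.7515098972))/(4 − 1) = -4.9205253257
Shift from A(h/2): −0.0422538571.

-4.920525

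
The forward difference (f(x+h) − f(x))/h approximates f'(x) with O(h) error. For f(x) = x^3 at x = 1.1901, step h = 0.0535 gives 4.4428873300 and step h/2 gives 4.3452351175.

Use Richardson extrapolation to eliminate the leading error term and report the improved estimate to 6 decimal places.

Order 1 gives 2^r = 2 and 2^r − 1 = 1.
2×4.3452351175 − 4.4428873300 = 4.2475829050
4.2475829050 ÷ 1 = 4.2475829050
Correction |R − A(h/2)| = 9.765e-02; gap |A(h/2) − A(h)| = 9.765e-02.

4.247583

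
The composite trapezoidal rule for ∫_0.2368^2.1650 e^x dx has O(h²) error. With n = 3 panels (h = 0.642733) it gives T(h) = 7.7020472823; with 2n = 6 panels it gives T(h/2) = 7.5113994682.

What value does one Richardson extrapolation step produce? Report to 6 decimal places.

7.447850

Method order is 2; weight 2^2 = 4.
Weighted: 30.0455978728 − 7.7020472823 = 22.3435505905
R = 22.3435505905/3 = 7.4478501968
Correction |R − A(h/2)| = 6.355e-02; gap |A(h/2) − A(h)| = 1.906e-01.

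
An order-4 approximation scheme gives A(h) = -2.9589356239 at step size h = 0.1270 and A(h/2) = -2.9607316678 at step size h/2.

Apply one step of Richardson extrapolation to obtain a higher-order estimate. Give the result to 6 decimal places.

-2.960851

The method has order 4: 2^4 = 16.
16·(-2.9607316678) = -47.3717066848; subtract (-2.9589356239) → -44.4127710609
Denominator 16 − 1 = 15.
(16·(-2.9607316678) − (-2.9589356239))/(16 − 1) = -2.9608514041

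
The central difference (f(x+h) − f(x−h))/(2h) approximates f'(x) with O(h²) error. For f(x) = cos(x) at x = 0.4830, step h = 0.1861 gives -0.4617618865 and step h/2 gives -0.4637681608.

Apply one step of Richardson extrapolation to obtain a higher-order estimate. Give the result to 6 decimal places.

The method has order 2: 2^2 = 4.
4·(-0.4637681608) = -1.8550726432; subtract (-0.4617618865) → -1.3933107567
Divide by 2^2 − 1 = 3.
Extrapolated: (-1.3933107567) / 3 = -0.4644369189
Correction |R − A(h/2)| = 6.688e-04; gap |A(h/2) − A(h)| = 2.006e-03.

-0.464437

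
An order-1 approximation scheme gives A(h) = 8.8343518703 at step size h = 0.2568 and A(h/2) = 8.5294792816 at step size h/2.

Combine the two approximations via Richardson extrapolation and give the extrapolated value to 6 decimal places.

8.224607

Order 1 gives 2^r = 2 and 2^r − 1 = 1.
Numerator 2*A(h/2) − A(h) = 2*8.5294792816 − 8.8343518703 = 8.2246066929
(2*8.5294792816 − 8.8343518703)/(2 − 1) = 8.2246066929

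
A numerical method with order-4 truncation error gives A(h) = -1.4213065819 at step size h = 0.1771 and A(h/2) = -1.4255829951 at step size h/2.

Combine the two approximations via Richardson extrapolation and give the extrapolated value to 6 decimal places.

-1.425868

Leading term ∝ h^4; use weight 16 = 2^4.
16×(-1.4255829951) = -22.8093279216; subtract (-1.4213065819) → -21.3880213397
Denominator 16 − 1 = 15.
(16×(-1.4255829951) − (-1.4213065819))/(16 − 1) = -1.4258680893
Shift from A(h/2): −0.0002850942.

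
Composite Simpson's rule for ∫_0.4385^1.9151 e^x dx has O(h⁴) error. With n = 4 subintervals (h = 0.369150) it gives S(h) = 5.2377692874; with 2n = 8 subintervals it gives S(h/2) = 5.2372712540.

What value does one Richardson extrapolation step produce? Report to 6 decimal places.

Method order is 4; weight 2^4 = 16.
16·5.2372712540 − 5.2377692874 = 78.5585707766
Denominator 16 − 1 = 15.
R = 78.5585707766/15 = 5.2372380518
Gap between inputs: 4.980e-04; correction applied: −0.0000332022.

5.237238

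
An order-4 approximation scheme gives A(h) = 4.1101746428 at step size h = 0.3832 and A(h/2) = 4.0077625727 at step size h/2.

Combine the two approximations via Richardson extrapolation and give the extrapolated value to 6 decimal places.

4.000935

Leading term ∝ h^4; use weight 16 = 2^4.
16·4.0077625727 = 64.1242011632; 64.1242011632 − 4.1101746428 = 60.0140265204
R = 60.0140265204/15 = 4.0009351014
Gap between inputs: 1.024e-01; correction applied: −0.0068274713.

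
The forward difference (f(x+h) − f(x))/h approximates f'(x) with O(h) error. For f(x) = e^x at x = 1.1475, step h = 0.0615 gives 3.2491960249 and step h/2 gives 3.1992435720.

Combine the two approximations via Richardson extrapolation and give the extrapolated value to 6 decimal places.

Error is O(h^1); halving h shrinks it by 2^1 = 2.
A(h/2) − A(h) = 3.1992435720 − 3.2491960249 = -0.0499524529
Correction (A(h/2) − A(h))/(2 − 1) = (-0.0499524529)/1 = -0.0499524529
R = 3.1992435720 − 0.0499524529 = 3.1492911191

3.149291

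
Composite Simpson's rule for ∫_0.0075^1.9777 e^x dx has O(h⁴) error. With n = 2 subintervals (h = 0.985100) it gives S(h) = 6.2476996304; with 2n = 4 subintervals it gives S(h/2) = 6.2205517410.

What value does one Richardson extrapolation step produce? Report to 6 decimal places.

Leading term ∝ h^4; use weight 16 = 2^4.
A(h/2) − A(h) = 6.2205517410 − 6.2476996304 = -0.0271478894
Divide by 2^4 − 1 = 15: (-0.0271478894)/15 = -0.0018098593
R = A(h/2) + (A(h/2) − A(h))/15 = 6.2205517410 − 0.0018098593 = 6.2187418817
Gap between inputs: 2.715e-02; correction applied: −0.0018098593.

6.218742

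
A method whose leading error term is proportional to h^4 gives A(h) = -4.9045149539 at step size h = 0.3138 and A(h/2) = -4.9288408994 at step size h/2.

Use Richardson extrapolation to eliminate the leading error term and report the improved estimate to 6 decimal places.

-4.930463

Error is O(h^4); halving h shrinks it by 2^4 = 16.
2^4*A(h/2) = -78.8614543904; minus A(h) gives -73.9569394365.
(-73.9569394365) ÷ 15 = -4.9304626291
Gap between inputs: 2.433e-02; correction applied: −0.0016217297.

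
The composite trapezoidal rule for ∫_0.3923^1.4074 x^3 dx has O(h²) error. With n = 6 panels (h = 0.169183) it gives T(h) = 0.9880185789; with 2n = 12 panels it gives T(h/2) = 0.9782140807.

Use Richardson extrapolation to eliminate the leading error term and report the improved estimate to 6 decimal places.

0.974946

r = 2, so 2^r = 4.
4×0.9782140807 = 3.9128563228; 3.9128563228 − 0.9880185789 = 2.9248377439
(4×0.9782140807 − 0.9880185789)/(4 − 1) = 0.9749459146
Gap between inputs: 9.804e-03; correction applied: −0.0032681661.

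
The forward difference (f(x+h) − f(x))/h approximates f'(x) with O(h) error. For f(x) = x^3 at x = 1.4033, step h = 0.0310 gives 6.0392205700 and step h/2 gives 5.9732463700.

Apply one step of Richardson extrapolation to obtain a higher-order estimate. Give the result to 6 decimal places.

The method has order 1: 2^1 = 2.
Difference of the inputs: 5.9732463700 − 6.0392205700 = -0.0659742000
Correction (A(h/2) − A(h))/(2 − 1) = (-0.0659742000)/1 = -0.0659742000
R = A(h/2) + (A(h/2) − A(h))/1 = 5.9732463700 − 0.0659742000 = 5.9072721700
Shift from A(h/2): −0.0659742000.

5.907272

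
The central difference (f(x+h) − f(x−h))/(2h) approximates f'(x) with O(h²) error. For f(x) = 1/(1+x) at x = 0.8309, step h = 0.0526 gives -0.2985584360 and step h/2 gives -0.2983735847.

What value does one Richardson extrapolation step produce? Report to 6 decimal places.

-0.298312

Leading term ∝ h^2; use weight 4 = 2^2.
Numerator 4×A(h/2) − A(h) = 4×(-0.2983735847) − (-0.2985584360) = -0.8949359028
R = (-0.8949359028)/3 = -0.2983119676
Correction |R − A(h/2)| = 6.162e-05; gap |A(h/2) − A(h)| = 1.849e-04.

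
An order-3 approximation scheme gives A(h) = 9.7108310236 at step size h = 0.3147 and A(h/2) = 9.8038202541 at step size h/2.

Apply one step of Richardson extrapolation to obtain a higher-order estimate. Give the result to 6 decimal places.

r = 3: numerator weight 8, denominator 7.
Numerator 8 × A(h/2) − A(h) = 8 × 9.8038202541 − 9.7108310236 = 68.7197310092
Divide by 2^3 − 1 = 7.
So the Richardson estimate is 9.8171044299.
Shift from A(h/2): +0.0132841758.

9.817104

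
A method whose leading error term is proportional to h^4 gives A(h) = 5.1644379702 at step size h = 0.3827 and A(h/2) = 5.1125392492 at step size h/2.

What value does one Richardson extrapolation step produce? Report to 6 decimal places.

With r = 4 the leading error scales as h^4, so the weight is 2^4 = 16.
Top: 16(5.1125392492) − (5.1644379702) = 76.6361900170
76.6361900170 ÷ 15 = 5.1090793345

5.109079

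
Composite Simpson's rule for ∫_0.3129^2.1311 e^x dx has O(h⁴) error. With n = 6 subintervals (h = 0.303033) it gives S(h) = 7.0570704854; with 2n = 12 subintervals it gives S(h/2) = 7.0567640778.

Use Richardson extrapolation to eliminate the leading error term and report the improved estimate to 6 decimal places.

r = 4, so 2^r = 16.
16·7.0567640778 = 112.9082252448; subtract 7.0570704854 → 105.8511547594
R = 105.8511547594/15 = 7.0567436506
Gap between inputs: 3.064e-04; correction applied: −0.0000204272.

7.056744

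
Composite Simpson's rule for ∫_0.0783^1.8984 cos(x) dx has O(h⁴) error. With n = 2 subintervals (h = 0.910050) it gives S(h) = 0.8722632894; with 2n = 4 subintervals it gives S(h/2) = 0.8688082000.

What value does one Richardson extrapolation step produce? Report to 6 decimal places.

Error is O(h^4); halving h shrinks it by 2^4 = 16.
Top: 16(0.8688082000) − (0.8722632894) = 13.0286679106
(16·0.8688082000 − 0.8722632894)/(16 − 1) = 0.8685778607
Gap between inputs: 3.455e-03; correction applied: −0.0002303393.

0.868578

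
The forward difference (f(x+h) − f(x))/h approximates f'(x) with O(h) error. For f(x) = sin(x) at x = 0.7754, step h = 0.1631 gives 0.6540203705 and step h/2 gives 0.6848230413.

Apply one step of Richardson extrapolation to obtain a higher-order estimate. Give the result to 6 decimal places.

0.715626

The method has order 1: 2^1 = 2.
2×0.6848230413 = 1.3696460826; 1.3696460826 − 0.6540203705 = 0.7156257121
0.7156257121 ÷ 1 = 0.7156257121
Gap between inputs: 3.080e-02; correction applied: +0.0308026708.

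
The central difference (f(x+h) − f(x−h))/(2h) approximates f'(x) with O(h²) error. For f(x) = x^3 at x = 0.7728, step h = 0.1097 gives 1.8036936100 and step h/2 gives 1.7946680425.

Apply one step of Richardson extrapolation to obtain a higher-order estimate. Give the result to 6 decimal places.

Leading term ∝ h^2; use weight 4 = 2^2.
2^2×A(h/2) = 7.1786721700; minus A(h) gives 5.3749785600.
5.3749785600 ÷ 3 = 1.7916595200
Correction |R − A(h/2)| = 3.009e-03; gap |A(h/2) − A(h)| = 9.026e-03.

1.791660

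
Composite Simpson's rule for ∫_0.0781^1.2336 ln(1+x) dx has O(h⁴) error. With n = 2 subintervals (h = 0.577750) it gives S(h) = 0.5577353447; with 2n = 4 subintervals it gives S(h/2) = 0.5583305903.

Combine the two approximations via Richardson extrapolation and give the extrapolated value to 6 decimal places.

Order 4 gives 2^r = 16 and 2^r − 1 = 15.
16·0.5583305903 = 8.9332894448; subtract 0.5577353447 → 8.3755541001
Divide by 2^4 − 1 = 15.
8.3755541001 ÷ 15 = 0.5583702733
Correction |R − A(h/2)| = 3.968e-05; gap |A(h/2) − A(h)| = 5.952e-04.

0.558370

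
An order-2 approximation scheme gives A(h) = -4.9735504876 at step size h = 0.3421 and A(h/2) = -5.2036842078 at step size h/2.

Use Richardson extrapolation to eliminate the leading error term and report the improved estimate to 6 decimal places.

Method order is 2; weight 2^2 = 4.
Difference of the inputs: -5.2036842078 − (-4.9735504876) = -0.2301337202
Divide by 2^2 − 1 = 3: (-0.2301337202)/3 = -0.0767112401
R = A(h/2) + (A(h/2) − A(h))/3 = -5.2036842078 − 0.0767112401 = -5.2803954479

-5.280395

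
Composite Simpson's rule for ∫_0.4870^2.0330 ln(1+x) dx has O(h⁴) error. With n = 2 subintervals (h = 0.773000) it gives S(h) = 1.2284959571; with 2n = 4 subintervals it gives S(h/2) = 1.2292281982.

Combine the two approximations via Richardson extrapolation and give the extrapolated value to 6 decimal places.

Method order is 4; weight 2^4 = 16.
2^4×A(h/2) = 19.6676511712; minus A(h) gives 18.4391552141.
Denominator 16 − 1 = 15.
18.4391552141 ÷ 15 = 1.2292770143

1.229277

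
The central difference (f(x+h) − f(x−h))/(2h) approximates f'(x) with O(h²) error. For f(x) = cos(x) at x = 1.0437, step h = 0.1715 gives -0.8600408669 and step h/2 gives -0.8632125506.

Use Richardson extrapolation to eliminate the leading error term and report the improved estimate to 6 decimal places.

Method order is 2; weight 2^2 = 4.
Weighted: (-3.4528502024) − (-0.8600408669) = -2.5928093355
Denominator 4 − 1 = 3.
Result: -0.8642697785
Gap between inputs: 3.172e-03; correction applied: −0.0010572279.

-0.864270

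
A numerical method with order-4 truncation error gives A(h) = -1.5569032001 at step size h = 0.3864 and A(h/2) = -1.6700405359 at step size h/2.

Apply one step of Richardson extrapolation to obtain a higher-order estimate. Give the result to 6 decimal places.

Leading term ∝ h^4; use weight 16 = 2^4.
A(h/2) − A(h) = -1.6700405359 − (-1.5569032001) = -0.1131373358
Divide by 2^4 − 1 = 15: (-0.1131373358)/15 = -0.0075424891
R = -1.6700405359 − 0.0075424891 = -1.6775830250
Correction |R − A(h/2)| = 7.542e-03; gap |A(h/2) − A(h)| = 1.131e-01.

-1.677583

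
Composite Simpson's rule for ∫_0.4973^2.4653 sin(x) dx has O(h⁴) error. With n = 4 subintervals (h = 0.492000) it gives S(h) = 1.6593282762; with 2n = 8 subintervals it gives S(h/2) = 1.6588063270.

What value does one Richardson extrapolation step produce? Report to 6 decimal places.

r = 4, so 2^r = 16.
16*1.6588063270 = 26.5409012320; 26.5409012320 − 1.6593282762 = 24.8815729558
24.8815729558 ÷ 15 = 1.6587715304
Correction |R − A(h/2)| = 3.480e-05; gap |A(h/2) − A(h)| = 5.219e-04.

1.658772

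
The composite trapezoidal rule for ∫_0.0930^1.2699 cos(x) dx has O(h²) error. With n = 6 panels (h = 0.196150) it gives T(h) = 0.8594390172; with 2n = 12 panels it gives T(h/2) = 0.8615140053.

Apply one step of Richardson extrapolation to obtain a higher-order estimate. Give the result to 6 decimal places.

The method has order 2: 2^2 = 4.
Top: 4(0.8615140053) − (0.8594390172) = 2.5866170040
Divide by 2^2 − 1 = 3.
Extrapolated: 2.5866170040 / 3 = 0.8622056680

0.862206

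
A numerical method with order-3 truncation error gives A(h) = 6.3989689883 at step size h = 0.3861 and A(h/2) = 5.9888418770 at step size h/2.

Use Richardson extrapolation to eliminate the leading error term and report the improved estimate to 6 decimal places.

r = 3, so 2^r = 8.
2^3 × A(h/2) = 47.9107350160; minus A(h) gives 41.5117660277.
Extrapolated: 41.5117660277 / 7 = 5.9302522897
Gap between inputs: 4.101e-01; correction applied: −0.0585895873.

5.930252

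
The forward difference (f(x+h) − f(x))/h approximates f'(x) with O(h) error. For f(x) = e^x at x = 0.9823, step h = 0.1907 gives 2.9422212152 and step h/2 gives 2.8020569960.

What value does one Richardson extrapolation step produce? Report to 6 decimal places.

r = 1, so 2^r = 2.
A(h/2) − A(h) = 2.8020569960 − 2.9422212152 = -0.1401642192
Correction (A(h/2) − A(h))/(2 − 1) = (-0.1401642192)/1 = -0.1401642192
R = 2.8020569960 − 0.1401642192 = 2.6618927768

2.661893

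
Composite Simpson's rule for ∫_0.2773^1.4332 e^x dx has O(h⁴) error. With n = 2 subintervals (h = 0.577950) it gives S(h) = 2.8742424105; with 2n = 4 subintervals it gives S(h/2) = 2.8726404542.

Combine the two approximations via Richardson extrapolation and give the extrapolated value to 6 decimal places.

Leading term ∝ h^4; use weight 16 = 2^4.
Numerator 16×A(h/2) − A(h) = 16×2.8726404542 − 2.8742424105 = 43.0880048567
Denominator 16 − 1 = 15.
Extrapolated: 43.0880048567 / 15 = 2.8725336571

2.872534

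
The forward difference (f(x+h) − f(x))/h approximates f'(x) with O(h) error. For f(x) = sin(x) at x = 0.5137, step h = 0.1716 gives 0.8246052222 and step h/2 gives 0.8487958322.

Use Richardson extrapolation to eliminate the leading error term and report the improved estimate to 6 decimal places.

0.872986

With r = 1 the leading error scales as h^1, so the weight is 2^1 = 2.
2 × 0.8487958322 = 1.6975916644; 1.6975916644 − 0.8246052222 = 0.8729864422
Extrapolated: 0.8729864422 / 1 = 0.8729864422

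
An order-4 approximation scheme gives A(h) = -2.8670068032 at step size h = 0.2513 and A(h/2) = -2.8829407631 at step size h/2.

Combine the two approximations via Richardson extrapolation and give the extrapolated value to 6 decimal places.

Method order is 4; weight 2^4 = 16.
16*(-2.8829407631) = -46.1270522096; subtract (-2.8670068032) → -43.2600454064
(-43.2600454064) ÷ 15 = -2.8840030271
Shift from A(h/2): −0.0010622640.

-2.884003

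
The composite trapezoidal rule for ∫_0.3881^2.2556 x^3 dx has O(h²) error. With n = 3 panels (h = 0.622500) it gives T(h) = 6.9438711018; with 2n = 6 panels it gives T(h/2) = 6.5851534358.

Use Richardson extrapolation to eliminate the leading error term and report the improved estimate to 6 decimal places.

Error is O(h^2); halving h shrinks it by 2^2 = 4.
Numerator 4×A(h/2) − A(h) = 4×6.5851534358 − 6.9438711018 = 19.3967426414
Divide by 2^2 − 1 = 3.
Result: 6.4655808805

6.465581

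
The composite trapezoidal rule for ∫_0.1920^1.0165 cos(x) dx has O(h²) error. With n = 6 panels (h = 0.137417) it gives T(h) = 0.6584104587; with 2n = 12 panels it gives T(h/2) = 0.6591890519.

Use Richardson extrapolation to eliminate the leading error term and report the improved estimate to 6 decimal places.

0.659449

Order 2 gives 2^r = 4 and 2^r − 1 = 3.
Top: 4(0.6591890519) − (0.6584104587) = 1.9783457489
(4*0.6591890519 − 0.6584104587)/(4 − 1) = 0.6594485830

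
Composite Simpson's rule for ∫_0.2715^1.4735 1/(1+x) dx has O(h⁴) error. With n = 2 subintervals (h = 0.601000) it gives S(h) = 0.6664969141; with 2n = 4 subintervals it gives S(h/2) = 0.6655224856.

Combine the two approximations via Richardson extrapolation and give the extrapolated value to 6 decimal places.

Order 4 gives 2^r = 16 and 2^r − 1 = 15.
Weighted: 10.6483597696 − 0.6664969141 = 9.9818628555
Denominator 16 − 1 = 15.
So the Richardson estimate is 0.6654575237.

0.665458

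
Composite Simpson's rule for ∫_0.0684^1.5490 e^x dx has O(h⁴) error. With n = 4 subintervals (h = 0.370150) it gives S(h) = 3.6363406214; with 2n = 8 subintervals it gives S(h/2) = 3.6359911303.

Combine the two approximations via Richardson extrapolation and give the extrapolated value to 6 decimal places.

3.635968

r = 4, so 2^r = 16.
Top: 16(3.6359911303) − (3.6363406214) = 54.5395174634
Extrapolated: 54.5395174634 / 15 = 3.6359678309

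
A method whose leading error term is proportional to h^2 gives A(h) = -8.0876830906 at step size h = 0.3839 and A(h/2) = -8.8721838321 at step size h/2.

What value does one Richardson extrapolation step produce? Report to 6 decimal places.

The method has order 2: 2^2 = 4.
Numerator 4·A(h/2) − A(h) = 4·(-8.8721838321) − (-8.0876830906) = -27.4010522378
(-27.4010522378) ÷ 3 = -9.1336840793
Gap between inputs: 7.845e-01; correction applied: −0.2615002472.

-9.133684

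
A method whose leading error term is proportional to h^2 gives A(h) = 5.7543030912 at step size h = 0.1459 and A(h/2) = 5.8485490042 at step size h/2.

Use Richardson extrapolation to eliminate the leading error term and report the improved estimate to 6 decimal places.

r = 2: numerator weight 4, denominator 3.
4×5.8485490042 = 23.3941960168; subtract 5.7543030912 → 17.6398929256
17.6398929256 ÷ 3 = 5.8799643085

5.879964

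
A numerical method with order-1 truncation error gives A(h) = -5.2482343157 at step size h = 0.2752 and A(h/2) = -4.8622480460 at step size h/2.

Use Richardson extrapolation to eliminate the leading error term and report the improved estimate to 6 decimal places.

Order 1 gives 2^r = 2 and 2^r − 1 = 1.
Weighted: (-9.7244960920) − (-5.2482343157) = -4.4762617763
Extrapolated: (-4.4762617763) / 1 = -4.4762617763
Shift from A(h/2): +0.3859862697.

-4.476262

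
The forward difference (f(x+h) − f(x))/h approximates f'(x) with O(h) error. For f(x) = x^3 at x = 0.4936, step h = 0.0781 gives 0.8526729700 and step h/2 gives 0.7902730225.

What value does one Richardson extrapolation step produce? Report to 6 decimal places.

0.727873

Method order is 1; weight 2^1 = 2.
A(h/2) − A(h) = 0.7902730225 − 0.8526729700 = -0.0623999475
Divide by 2^1 − 1 = 1: (-0.0623999475)/1 = -0.0623999475
R = 0.7902730225 − 0.0623999475 = 0.7278730750
Shift from A(h/2): −0.0623999475.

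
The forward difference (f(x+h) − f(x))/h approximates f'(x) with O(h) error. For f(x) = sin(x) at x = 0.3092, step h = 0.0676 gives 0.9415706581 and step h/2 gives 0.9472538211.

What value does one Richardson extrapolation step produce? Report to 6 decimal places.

0.952937

Method order is 1; weight 2^1 = 2.
2*0.9472538211 = 1.8945076422; 1.8945076422 − 0.9415706581 = 0.9529369841
Divide by 2^1 − 1 = 1.
0.9529369841 ÷ 1 = 0.9529369841
Gap between inputs: 5.683e-03; correction applied: +0.0056831630.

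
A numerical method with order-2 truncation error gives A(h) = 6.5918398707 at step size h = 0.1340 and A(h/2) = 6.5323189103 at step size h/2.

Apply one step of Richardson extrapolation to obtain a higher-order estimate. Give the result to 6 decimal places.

6.512479

Method order is 2; weight 2^2 = 4.
4 × 6.5323189103 − 6.5918398707 = 19.5374357705
(4 × 6.5323189103 − 6.5918398707)/(4 − 1) = 6.5124785902
Shift from A(h/2): −0.0198403201.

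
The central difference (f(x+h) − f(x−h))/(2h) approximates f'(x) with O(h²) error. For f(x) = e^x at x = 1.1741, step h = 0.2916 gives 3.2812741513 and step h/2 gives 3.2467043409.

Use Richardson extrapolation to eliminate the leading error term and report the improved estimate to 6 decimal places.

3.235181

Method order is 2; weight 2^2 = 4.
A(h/2) − A(h) = 3.2467043409 − 3.2812741513 = -0.0345698104
Correction (A(h/2) − A(h))/(4 − 1) = (-0.0345698104)/3 = -0.0115232701
R = 3.2467043409 − 0.0115232701 = 3.2351810708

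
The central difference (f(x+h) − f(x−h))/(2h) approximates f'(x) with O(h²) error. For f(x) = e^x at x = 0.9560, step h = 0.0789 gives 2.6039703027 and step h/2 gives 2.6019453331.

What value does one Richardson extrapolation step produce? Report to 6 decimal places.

2.601270

r = 2: numerator weight 4, denominator 3.
4·2.6019453331 − 2.6039703027 = 7.8038110297
Denominator 4 − 1 = 3.
R = 7.8038110297/3 = 2.6012703432
Correction |R − A(h/2)| = 6.750e-04; gap |A(h/2) − A(h)| = 2.025e-03.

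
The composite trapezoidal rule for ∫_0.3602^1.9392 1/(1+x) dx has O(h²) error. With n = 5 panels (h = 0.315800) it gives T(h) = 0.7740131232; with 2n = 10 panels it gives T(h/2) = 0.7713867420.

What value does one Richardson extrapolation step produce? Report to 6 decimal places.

0.770511

The method has order 2: 2^2 = 4.
Top: 4(0.7713867420) − (0.7740131232) = 2.3115338448
Divide by 2^2 − 1 = 3.
(4×0.7713867420 − 0.7740131232)/(4 − 1) = 0.7705112816
Shift from A(h/2): −0.0008754604.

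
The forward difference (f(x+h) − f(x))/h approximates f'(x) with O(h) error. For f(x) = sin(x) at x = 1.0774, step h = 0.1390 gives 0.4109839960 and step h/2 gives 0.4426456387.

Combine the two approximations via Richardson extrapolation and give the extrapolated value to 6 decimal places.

r = 1: numerator weight 2, denominator 1.
2*0.4426456387 − 0.4109839960 = 0.4743072814
Divide by 2^1 − 1 = 1.
R = 0.4743072814/1 = 0.4743072814

0.474307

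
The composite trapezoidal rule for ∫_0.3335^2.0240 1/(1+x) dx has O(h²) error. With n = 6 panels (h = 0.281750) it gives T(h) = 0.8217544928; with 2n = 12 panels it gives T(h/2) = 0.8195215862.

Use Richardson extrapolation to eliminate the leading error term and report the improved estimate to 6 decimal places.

Error is O(h^2); halving h shrinks it by 2^2 = 4.
Top: 4(0.8195215862) − (0.8217544928) = 2.4563318520
(4·0.8195215862 − 0.8217544928)/(4 − 1) = 0.8187772840

0.818777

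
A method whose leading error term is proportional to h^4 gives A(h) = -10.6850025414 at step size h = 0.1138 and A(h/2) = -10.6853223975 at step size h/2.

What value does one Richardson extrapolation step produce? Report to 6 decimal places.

Leading term ∝ h^4; use weight 16 = 2^4.
Numerator 16×A(h/2) − A(h) = 16×(-10.6853223975) − (-10.6850025414) = -160.2801558186
(-160.2801558186) ÷ 15 = -10.6853437212
Correction |R − A(h/2)| = 2.132e-05; gap |A(h/2) − A(h)| = 3.199e-04.

-10.685344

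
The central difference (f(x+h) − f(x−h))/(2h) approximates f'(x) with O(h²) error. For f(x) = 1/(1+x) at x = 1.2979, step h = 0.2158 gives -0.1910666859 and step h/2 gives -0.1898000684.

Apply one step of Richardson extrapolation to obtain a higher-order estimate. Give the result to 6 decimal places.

Method order is 2; weight 2^2 = 4.
4×(-0.1898000684) − (-0.1910666859) = -0.5681335877
R = (-0.5681335877)/3 = -0.1893778626

-0.189378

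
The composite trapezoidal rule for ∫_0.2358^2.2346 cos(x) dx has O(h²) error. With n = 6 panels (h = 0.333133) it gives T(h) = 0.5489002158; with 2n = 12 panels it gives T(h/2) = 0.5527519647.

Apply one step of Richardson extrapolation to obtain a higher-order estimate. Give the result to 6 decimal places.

0.554036

With r = 2 the leading error scales as h^2, so the weight is 2^2 = 4.
4×0.5527519647 = 2.2110078588; 2.2110078588 − 0.5489002158 = 1.6621076430
1.6621076430 ÷ 3 = 0.5540358810
Gap between inputs: 3.852e-03; correction applied: +0.0012839163.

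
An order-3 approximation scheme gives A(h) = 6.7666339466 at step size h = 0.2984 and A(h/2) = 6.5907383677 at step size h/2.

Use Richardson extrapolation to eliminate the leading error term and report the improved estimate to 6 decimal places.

Leading term ∝ h^3; use weight 8 = 2^3.
8 × 6.5907383677 − 6.7666339466 = 45.9592729950
Extrapolated: 45.9592729950 / 7 = 6.5656104279
Shift from A(h/2): −0.0251279398.

6.565610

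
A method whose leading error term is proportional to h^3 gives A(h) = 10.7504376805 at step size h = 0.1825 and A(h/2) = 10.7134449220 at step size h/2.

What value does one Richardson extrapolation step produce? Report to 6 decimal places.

10.708160

Leading term ∝ h^3; use weight 8 = 2^3.
Weighted: 85.7075593760 − 10.7504376805 = 74.9571216955
Denominator 8 − 1 = 7.
Extrapolated: 74.9571216955 / 7 = 10.7081602422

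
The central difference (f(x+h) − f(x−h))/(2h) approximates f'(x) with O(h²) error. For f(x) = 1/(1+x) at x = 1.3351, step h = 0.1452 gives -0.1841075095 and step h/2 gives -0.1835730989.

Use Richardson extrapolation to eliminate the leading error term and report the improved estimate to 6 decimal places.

The method has order 2: 2^2 = 4.
4×(-0.1835730989) = -0.7342923956; subtract (-0.1841075095) → -0.5501848861
Divide by 2^2 − 1 = 3.
Result: -0.1833949620
Correction |R − A(h/2)| = 1.781e-04; gap |A(h/2) − A(h)| = 5.344e-04.

-0.183395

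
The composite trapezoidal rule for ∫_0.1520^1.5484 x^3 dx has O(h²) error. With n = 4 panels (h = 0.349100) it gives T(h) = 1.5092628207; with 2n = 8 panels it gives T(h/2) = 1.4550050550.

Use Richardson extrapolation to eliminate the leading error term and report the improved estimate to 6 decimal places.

1.436919

With r = 2 the leading error scales as h^2, so the weight is 2^2 = 4.
4·1.4550050550 = 5.8200202200; 5.8200202200 − 1.5092628207 = 4.3107573993
4.3107573993 ÷ 3 = 1.4369191331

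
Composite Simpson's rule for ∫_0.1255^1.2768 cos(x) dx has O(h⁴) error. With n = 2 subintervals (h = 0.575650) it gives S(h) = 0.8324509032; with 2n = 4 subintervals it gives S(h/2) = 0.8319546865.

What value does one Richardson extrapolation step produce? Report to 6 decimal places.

0.831922

With r = 4 the leading error scales as h^4, so the weight is 2^4 = 16.
Numerator 16*A(h/2) − A(h) = 16*0.8319546865 − 0.8324509032 = 12.4788240808
Extrapolated: 12.4788240808 / 15 = 0.8319216054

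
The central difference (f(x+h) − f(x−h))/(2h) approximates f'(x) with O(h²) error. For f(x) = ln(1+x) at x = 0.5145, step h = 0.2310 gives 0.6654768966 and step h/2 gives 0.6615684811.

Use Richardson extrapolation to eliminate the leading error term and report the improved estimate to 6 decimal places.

0.660266

r = 2: numerator weight 4, denominator 3.
4×0.6615684811 = 2.6462739244; subtract 0.6654768966 → 1.9807970278
Divide by 2^2 − 1 = 3.
So the Richardson estimate is 0.6602656759.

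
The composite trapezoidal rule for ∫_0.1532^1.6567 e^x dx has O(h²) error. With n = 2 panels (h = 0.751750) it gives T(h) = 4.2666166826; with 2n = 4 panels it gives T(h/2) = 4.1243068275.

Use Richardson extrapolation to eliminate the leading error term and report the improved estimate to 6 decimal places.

Error is O(h^2); halving h shrinks it by 2^2 = 4.
Weighted: 16.4972273100 − 4.2666166826 = 12.2306106274
Divide by 2^2 − 1 = 3.
12.2306106274 ÷ 3 = 4.0768702091
Gap between inputs: 1.423e-01; correction applied: −0.0474366184.

4.076870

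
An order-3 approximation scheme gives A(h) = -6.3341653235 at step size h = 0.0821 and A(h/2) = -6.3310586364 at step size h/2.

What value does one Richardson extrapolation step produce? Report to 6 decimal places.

-6.330615

r = 3, so 2^r = 8.
Top: 8(-6.3310586364) − (-6.3341653235) = -44.3143037677
Denominator 8 − 1 = 7.
So the Richardson estimate is -6.3306148240.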